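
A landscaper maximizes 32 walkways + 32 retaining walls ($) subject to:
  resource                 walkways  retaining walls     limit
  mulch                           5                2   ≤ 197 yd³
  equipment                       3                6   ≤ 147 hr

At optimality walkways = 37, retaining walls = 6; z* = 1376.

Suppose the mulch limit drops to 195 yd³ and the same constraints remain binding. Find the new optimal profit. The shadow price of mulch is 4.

1368

Δb = -2, so new z* = 1376 + (4)·(-2) = 1376 − 8 = 1368.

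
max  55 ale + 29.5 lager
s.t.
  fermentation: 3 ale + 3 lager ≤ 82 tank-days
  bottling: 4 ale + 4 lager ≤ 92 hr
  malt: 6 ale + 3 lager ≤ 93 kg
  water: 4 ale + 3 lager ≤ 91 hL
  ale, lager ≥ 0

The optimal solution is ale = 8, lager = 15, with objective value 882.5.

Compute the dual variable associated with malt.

At the optimum: fermentation uses 69 of 82 (slack = 13); bottling uses 92 of 92 (binding); malt uses 93 of 93 (binding); water uses 77 of 91 (slack = 14).
By complementary slackness, y = 0 for the non-binding constraints.
Dual feasibility on the basic columns requires 4·y_bottling + 6·y_malt = 55, 4·y_bottling + 3·y_malt = 29.5.
This yields shadow prices y_bottling = 1, y_malt = 8.5.
Shadow price of malt = 8.5.

8.5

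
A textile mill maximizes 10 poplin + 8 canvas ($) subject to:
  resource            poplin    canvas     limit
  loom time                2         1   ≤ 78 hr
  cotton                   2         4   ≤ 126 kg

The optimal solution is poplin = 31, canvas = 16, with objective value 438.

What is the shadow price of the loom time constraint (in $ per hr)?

Both loom time and cotton are binding at x*.
Dual feasibility on the basic columns requires 2·y_loom time + 2·y_cotton = 10, 1·y_loom time + 4·y_cotton = 8.
Solving: y_loom time = 4, y_cotton = 1.
Shadow price of loom time = 4.

4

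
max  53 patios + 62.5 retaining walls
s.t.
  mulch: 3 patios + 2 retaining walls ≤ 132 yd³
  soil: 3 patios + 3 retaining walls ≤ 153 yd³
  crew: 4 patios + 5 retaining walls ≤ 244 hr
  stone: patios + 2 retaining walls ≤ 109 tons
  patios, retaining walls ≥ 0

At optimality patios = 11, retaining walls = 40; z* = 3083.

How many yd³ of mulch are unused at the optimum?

19

mulch used = 3·11 + 2·40 = 113; slack = 132 − 113 = 19.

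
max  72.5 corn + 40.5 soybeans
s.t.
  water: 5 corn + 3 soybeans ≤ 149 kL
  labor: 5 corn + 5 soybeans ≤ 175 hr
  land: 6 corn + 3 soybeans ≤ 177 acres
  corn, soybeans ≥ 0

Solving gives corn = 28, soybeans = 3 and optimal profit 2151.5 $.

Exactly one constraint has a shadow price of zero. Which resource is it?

labor

water: 149/149 (binding)
labor: 155/175 (slack 20)
land: 177/177 (binding)
By complementary slackness, a constraint with positive slack has shadow price 0 → labor.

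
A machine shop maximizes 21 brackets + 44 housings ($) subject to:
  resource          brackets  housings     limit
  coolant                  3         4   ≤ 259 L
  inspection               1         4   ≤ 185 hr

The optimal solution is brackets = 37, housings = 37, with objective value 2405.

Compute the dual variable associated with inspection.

6

Check each constraint at x*: coolant 259/259 (tight); inspection 185/185 (tight).
The binding rows give the dual system: 3·y_coolant + 1·y_inspection = 21 and 4·y_coolant + 4·y_inspection = 44.
→ y_coolant = 5 and y_inspection = 6.
Shadow price of inspection = 6.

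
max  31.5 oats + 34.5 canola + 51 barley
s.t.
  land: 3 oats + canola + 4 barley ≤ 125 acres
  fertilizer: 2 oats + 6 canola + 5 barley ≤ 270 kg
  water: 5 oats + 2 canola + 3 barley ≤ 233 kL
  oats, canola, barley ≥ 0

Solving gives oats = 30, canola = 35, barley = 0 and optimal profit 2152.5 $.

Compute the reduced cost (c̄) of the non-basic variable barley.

-1.5

At the optimum: land uses 125 of 125 (binding); fertilizer uses 270 of 270 (binding); water uses 220 of 233 (slack = 13).
By complementary slackness, y = 0 for the non-binding constraint.
The binding rows give the dual system: 3·y_land + 2·y_fertilizer = 31.5 and 1·y_land + 6·y_fertilizer = 34.5.
Solving: y_land = 7.5, y_fertilizer = 4.5.
Reduced cost of barley: c₃ − yᵀa₃ = 51 − (7.5·4 + 4.5·5) = 51 − 52.5 = -1.5.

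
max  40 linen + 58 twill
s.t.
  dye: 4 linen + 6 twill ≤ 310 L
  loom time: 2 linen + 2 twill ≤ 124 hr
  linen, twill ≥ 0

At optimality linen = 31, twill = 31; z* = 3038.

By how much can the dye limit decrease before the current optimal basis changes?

Binding constraints: dye, loom time. The basis is B = [[4,6],[2,2]] with det -4.
Per unit decrease in dye, x* moves by d = (0.5, -0.5).
The basis stays optimal until twill reaches 0; allowable decrease = 62 L.

62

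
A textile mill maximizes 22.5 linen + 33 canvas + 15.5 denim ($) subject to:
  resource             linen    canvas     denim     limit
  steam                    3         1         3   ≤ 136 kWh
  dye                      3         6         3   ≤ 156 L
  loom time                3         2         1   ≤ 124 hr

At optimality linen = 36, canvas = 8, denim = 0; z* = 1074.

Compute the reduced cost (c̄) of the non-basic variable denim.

Binding: dye and loom time. Non-binding: steam (20 unused).
Slack constraints have shadow price 0 (complementary slackness).
Dual feasibility on the basic columns requires 3·y_dye + 3·y_loom time = 22.5, 6·y_dye + 2·y_loom time = 33.
This yields shadow prices y_dye = 4.5, y_loom time = 3.
Reduced cost of denim: c₃ − yᵀa₃ = 15.5 − (4.5·3 + 3·1) = 15.5 − 16.5 = -1.

-1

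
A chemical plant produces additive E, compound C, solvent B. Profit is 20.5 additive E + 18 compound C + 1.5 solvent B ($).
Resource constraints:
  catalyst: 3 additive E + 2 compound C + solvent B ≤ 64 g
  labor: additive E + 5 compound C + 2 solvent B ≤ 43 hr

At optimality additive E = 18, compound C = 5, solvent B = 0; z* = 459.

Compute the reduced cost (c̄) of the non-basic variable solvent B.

At the optimum: catalyst uses 64 of 64 (binding); labor uses 43 of 43 (binding).
Dual feasibility on the basic columns requires 3·y_catalyst + 1·y_labor = 20.5, 2·y_catalyst + 5·y_labor = 18.
This yields shadow prices y_catalyst = 6.5, y_labor = 1.
Reduced cost of solvent B: c₃ − yᵀa₃ = 1.5 − (6.5·1 + 1·2) = 1.5 − 8.5 = -7.

-7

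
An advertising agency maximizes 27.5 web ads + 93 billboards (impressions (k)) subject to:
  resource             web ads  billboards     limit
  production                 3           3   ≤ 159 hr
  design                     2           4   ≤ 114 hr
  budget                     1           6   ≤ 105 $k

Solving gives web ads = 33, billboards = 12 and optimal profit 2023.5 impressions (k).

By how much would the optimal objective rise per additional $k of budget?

9.5

Binding: design and budget. Non-binding: production (24 unused).
By complementary slackness, y = 0 for the non-binding constraint.
Dual feasibility on the basic columns requires 2·y_design + 1·y_budget = 27.5, 4·y_design + 6·y_budget = 93.
Solving: y_design = 9, y_budget = 9.5.
Shadow price of budget = 9.5.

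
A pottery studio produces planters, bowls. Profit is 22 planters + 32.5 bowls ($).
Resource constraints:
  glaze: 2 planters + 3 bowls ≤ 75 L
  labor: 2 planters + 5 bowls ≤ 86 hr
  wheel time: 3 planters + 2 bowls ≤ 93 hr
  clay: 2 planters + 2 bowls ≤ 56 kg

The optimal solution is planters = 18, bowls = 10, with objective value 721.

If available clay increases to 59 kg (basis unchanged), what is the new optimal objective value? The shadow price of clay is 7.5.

Δb = 3, so new z* = 721 + (7.5)·(3) = 721 + 22.5 = 743.5.

743.5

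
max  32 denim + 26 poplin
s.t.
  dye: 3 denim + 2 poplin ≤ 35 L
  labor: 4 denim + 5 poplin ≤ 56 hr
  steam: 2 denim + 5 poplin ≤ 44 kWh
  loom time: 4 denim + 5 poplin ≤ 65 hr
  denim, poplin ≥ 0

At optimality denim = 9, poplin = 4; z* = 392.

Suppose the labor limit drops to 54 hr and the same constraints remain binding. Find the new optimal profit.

388

At the optimum: dye uses 35 of 35 (binding); labor uses 56 of 56 (binding); steam uses 38 of 44 (slack = 6); loom time uses 56 of 65 (slack = 9).
Slack constraints have shadow price 0 (complementary slackness).
Dual feasibility on the basic columns requires 3·y_dye + 4·y_labor = 32, 2·y_dye + 5·y_labor = 26.
Solving: y_dye = 8, y_labor = 2.
Δz = y_labor·Δb = 2 × (-2) = -4, so new z* = 392 − 4 = 388.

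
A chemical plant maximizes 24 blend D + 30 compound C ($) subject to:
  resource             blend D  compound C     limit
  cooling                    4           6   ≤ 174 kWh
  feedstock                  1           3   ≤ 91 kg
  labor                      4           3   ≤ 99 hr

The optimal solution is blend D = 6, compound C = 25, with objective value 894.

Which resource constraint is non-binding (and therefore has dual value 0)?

cooling: 174/174 (binding)
feedstock: 81/91 (slack 10)
labor: 99/99 (binding)
By complementary slackness, a constraint with positive slack has shadow price 0 → feedstock.

feedstock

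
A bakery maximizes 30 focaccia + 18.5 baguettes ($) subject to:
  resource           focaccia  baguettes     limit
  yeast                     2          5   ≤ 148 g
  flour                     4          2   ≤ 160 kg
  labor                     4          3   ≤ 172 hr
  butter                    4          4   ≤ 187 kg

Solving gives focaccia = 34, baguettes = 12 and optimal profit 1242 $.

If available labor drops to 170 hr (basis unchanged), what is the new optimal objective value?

Binding: flour and labor. Non-binding: yeast (20 unused), butter (3 unused).
Since yeast, butter are not tight, their duals are 0.
The binding rows give the dual system: 4·y_flour + 4·y_labor = 30 and 2·y_flour + 3·y_labor = 18.5.
→ y_flour = 4 and y_labor = 3.5.
Δz = y_labor·Δb = 3.5 × (-2) = -7, so new z* = 1242 − 7 = 1235.

1235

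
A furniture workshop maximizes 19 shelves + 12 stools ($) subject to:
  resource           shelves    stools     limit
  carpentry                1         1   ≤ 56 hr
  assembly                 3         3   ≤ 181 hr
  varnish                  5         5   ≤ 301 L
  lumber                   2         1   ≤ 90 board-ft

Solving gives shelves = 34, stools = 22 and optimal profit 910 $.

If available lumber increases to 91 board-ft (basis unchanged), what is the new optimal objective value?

917

Binding: carpentry and lumber. Non-binding: assembly (13 unused), varnish (21 unused).
Since assembly, varnish are not tight, their duals are 0.
From A_Bᵀ y = c: 1·y_carpentry + 2·y_lumber = 19; 1·y_carpentry + 1·y_lumber = 12.
→ y_carpentry = 5 and y_lumber = 7.
Δz = y_lumber·Δb = 7 × (1) = 7, so new z* = 910 + 7 = 917.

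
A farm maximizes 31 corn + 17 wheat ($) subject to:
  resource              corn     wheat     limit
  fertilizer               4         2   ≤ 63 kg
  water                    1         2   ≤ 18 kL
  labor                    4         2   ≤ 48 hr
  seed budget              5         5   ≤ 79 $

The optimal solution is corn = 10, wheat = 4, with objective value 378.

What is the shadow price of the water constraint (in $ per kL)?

1

Check each constraint at x*: fertilizer 48/63 (slack 15); water 18/18 (tight); labor 48/48 (tight); seed budget 70/79 (slack 9).
Since fertilizer, seed budget are not tight, their duals are 0.
From A_Bᵀ y = c: 1·y_water + 4·y_labor = 31; 2·y_water + 2·y_labor = 17.
This yields shadow prices y_water = 1, y_labor = 7.5.
Shadow price of water = 1.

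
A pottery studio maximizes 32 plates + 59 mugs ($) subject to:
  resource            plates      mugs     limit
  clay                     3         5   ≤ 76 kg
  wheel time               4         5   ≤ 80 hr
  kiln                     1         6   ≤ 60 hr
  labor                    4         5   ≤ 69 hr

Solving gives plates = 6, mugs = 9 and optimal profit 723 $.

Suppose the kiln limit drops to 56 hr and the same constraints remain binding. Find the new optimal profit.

707

At the optimum: clay uses 63 of 76 (slack = 13); wheel time uses 69 of 80 (slack = 11); kiln uses 60 of 60 (binding); labor uses 69 of 69 (binding).
Slack constraints have shadow price 0 (complementary slackness).
The binding rows give the dual system: 1·y_kiln + 4·y_labor = 32 and 6·y_kiln + 5·y_labor = 59.
→ y_kiln = 4 and y_labor = 7.
Δz = y_kiln·Δb = 4 × (-4) = -16, so new z* = 723 − 16 = 707.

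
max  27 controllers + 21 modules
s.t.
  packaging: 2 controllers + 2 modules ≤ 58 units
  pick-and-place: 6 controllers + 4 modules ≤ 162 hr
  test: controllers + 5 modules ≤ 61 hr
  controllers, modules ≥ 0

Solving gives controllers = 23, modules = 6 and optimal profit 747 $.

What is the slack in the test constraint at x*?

test used = 1·23 + 5·6 = 53; slack = 61 − 53 = 8.

8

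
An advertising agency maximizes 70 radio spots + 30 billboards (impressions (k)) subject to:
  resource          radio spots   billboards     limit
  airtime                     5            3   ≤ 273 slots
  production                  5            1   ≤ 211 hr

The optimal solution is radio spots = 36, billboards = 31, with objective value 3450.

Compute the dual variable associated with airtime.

8

At the optimum: airtime uses 273 of 273 (binding); production uses 211 of 211 (binding).
The binding rows give the dual system: 5·y_airtime + 5·y_production = 70 and 3·y_airtime + 1·y_production = 30.
→ y_airtime = 8 and y_production = 6.
Shadow price of airtime = 8.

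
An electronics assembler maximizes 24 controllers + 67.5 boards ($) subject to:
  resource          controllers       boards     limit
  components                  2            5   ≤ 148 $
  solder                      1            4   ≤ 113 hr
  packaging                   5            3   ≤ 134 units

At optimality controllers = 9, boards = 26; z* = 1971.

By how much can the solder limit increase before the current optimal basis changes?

Binding constraints: components, solder. The basis is B = [[2,5],[1,4]] with det 3.
Per unit increase in solder, x* moves by d = (-1.6667, 0.6667).
The basis stays optimal until controllers reaches 0; allowable increase = 5.4 hr.

5.4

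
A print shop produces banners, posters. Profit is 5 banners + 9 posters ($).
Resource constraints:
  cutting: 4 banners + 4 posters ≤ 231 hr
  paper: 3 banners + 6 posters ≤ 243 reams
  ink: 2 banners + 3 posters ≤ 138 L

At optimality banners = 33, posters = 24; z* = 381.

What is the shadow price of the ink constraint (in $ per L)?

1

Check each constraint at x*: cutting 228/231 (slack 3); paper 243/243 (tight); ink 138/138 (tight).
Slack constraints have shadow price 0 (complementary slackness).
The binding rows give the dual system: 3·y_paper + 2·y_ink = 5 and 6·y_paper + 3·y_ink = 9.
→ y_paper = 1 and y_ink = 1.
Shadow price of ink = 1.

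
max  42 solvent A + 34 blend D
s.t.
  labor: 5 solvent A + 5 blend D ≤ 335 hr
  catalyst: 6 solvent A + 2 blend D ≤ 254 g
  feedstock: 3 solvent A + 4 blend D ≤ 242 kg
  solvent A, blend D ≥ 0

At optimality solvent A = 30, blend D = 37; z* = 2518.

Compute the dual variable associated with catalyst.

At the optimum: labor uses 335 of 335 (binding); catalyst uses 254 of 254 (binding); feedstock uses 238 of 242 (slack = 4).
Since feedstock is not tight, its dual is 0.
Dual feasibility on the basic columns requires 5·y_labor + 6·y_catalyst = 42, 5·y_labor + 2·y_catalyst = 34.
This yields shadow prices y_labor = 6, y_catalyst = 2.
Shadow price of catalyst = 2.

2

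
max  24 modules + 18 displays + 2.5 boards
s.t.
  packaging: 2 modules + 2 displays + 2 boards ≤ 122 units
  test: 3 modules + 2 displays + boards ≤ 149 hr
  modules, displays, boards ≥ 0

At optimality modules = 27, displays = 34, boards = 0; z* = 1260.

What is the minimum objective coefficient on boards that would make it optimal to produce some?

Both packaging and test are binding at x*.
From A_Bᵀ y = c: 2·y_packaging + 3·y_test = 24; 2·y_packaging + 2·y_test = 18.
Solving: y_packaging = 3, y_test = 6.
boards enters the basis when its profit ≥ yᵀa₃ = 3·2 + 6·1 = 12.

12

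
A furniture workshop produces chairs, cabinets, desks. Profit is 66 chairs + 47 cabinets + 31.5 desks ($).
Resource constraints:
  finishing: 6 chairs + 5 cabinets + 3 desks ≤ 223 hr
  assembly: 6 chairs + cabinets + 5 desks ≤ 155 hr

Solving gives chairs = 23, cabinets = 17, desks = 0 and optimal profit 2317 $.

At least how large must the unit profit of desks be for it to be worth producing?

Both finishing and assembly are binding at x*.
From A_Bᵀ y = c: 6·y_finishing + 6·y_assembly = 66; 5·y_finishing + 1·y_assembly = 47.
→ y_finishing = 9 and y_assembly = 2.
desks enters the basis when its profit ≥ yᵀa₃ = 9·3 + 2·5 = 37.

37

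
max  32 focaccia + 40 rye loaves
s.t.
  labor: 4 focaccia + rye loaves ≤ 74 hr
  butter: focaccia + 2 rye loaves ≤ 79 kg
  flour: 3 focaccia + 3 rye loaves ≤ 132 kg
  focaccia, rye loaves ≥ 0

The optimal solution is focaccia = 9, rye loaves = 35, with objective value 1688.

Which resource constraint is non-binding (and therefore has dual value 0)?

labor

labor: 71/74 (slack 3)
butter: 79/79 (binding)
flour: 132/132 (binding)
By complementary slackness, a constraint with positive slack has shadow price 0 → labor.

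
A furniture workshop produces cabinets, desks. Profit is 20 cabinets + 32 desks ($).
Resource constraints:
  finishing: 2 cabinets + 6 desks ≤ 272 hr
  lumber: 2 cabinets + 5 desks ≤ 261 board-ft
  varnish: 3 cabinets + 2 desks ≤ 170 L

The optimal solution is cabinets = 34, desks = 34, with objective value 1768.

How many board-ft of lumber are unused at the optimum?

lumber used = 2·34 + 5·34 = 238; slack = 261 − 238 = 23.

23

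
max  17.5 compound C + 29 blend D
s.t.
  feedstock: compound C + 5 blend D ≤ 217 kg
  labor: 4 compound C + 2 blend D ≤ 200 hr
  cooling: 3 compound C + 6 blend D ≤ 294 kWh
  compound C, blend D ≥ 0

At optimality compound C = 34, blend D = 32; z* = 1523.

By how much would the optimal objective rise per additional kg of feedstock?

0

Binding: labor and cooling. Non-binding: feedstock (23 unused).
By complementary slackness, y = 0 for the non-binding constraint.
Dual feasibility on the basic columns requires 4·y_labor + 3·y_cooling = 17.5, 2·y_labor + 6·y_cooling = 29.
Solving: y_labor = 1, y_cooling = 4.5.
Shadow price of feedstock = 0.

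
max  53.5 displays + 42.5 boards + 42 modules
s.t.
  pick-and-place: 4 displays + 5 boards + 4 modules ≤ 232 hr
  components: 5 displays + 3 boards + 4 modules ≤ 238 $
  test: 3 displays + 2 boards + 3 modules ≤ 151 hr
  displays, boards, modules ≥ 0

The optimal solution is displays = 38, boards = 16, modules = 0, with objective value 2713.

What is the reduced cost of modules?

Check each constraint at x*: pick-and-place 232/232 (tight); components 238/238 (tight); test 146/151 (slack 5).
Slack constraints have shadow price 0 (complementary slackness).
From A_Bᵀ y = c: 4·y_pick-and-place + 5·y_components = 53.5; 5·y_pick-and-place + 3·y_components = 42.5.
Solving: y_pick-and-place = 4, y_components = 7.5.
Reduced cost of modules: c₃ − yᵀa₃ = 42 − (4·4 + 7.5·4) = 42 − 46 = -4.

-4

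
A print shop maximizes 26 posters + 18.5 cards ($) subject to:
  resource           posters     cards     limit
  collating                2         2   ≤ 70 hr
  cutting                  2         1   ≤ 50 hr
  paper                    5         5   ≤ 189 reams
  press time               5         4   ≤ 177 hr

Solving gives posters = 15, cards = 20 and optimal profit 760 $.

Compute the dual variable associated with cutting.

7.5

Check each constraint at x*: collating 70/70 (tight); cutting 50/50 (tight); paper 175/189 (slack 14); press time 155/177 (slack 22).
By complementary slackness, y = 0 for the non-binding constraints.
The binding rows give the dual system: 2·y_collating + 2·y_cutting = 26 and 2·y_collating + 1·y_cutting = 18.5.
Solving: y_collating = 5.5, y_cutting = 7.5.
Shadow price of cutting = 7.5.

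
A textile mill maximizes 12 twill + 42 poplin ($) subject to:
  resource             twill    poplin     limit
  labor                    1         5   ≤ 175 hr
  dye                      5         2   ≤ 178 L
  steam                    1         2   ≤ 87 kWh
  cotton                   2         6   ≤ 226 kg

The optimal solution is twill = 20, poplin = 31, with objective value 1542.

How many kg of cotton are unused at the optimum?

0

cotton used = 2·20 + 6·31 = 226; slack = 226 − 226 = 0.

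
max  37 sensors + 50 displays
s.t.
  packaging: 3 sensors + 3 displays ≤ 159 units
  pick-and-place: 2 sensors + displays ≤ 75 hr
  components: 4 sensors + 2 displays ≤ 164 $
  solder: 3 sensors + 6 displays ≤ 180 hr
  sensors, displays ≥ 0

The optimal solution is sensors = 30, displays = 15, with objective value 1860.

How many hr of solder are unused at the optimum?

0

solder used = 3·30 + 6·15 = 180; slack = 180 − 180 = 0.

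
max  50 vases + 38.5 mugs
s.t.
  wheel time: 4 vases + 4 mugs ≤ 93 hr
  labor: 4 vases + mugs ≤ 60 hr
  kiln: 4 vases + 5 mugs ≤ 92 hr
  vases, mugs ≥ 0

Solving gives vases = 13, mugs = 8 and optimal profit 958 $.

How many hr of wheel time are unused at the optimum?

wheel time used = 4·13 + 4·8 = 84; slack = 93 − 84 = 9.

9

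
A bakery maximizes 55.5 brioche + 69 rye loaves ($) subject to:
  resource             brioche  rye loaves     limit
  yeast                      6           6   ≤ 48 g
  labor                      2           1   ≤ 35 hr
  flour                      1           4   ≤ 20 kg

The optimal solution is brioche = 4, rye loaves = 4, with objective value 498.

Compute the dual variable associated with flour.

Binding: yeast and flour. Non-binding: labor (23 unused).
Since labor is not tight, its dual is 0.
From A_Bᵀ y = c: 6·y_yeast + 1·y_flour = 55.5; 6·y_yeast + 4·y_flour = 69.
This yields shadow prices y_yeast = 8.5, y_flour = 4.5.
Shadow price of flour = 4.5.

4.5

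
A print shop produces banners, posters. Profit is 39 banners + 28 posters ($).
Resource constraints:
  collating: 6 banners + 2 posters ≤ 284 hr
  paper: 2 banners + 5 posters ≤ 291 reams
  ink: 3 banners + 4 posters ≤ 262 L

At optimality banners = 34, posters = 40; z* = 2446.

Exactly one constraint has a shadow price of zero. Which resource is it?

paper

collating: 284/284 (binding)
paper: 268/291 (slack 23)
ink: 262/262 (binding)
By complementary slackness, a constraint with positive slack has shadow price 0 → paper.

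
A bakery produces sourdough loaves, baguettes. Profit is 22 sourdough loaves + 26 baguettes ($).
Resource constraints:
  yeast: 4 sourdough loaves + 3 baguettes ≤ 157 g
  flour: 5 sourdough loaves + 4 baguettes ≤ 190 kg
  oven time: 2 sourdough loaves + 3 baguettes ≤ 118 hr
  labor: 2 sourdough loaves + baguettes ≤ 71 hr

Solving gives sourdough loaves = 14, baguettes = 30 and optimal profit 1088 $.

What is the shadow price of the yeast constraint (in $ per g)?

0

Binding: flour and oven time. Non-binding: yeast (11 unused), labor (13 unused).
Slack constraints have shadow price 0 (complementary slackness).
The binding rows give the dual system: 5·y_flour + 2·y_oven time = 22 and 4·y_flour + 3·y_oven time = 26.
Solving: y_flour = 2, y_oven time = 6.
Shadow price of yeast = 0.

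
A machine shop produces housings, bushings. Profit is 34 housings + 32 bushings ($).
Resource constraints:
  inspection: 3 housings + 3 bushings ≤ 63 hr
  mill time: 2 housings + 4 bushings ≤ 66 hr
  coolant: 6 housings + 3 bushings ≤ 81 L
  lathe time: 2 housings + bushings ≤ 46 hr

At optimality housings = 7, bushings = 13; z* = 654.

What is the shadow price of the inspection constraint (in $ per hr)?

0

Check each constraint at x*: inspection 60/63 (slack 3); mill time 66/66 (tight); coolant 81/81 (tight); lathe time 27/46 (slack 19).
Slack constraints have shadow price 0 (complementary slackness).
The binding rows give the dual system: 2·y_mill time + 6·y_coolant = 34 and 4·y_mill time + 3·y_coolant = 32.
Solving: y_mill time = 5, y_coolant = 4.
Shadow price of inspection = 0.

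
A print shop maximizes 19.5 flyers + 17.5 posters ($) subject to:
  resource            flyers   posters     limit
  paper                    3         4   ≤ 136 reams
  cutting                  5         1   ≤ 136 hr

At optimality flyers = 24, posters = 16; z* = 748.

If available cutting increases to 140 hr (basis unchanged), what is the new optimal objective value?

754

At the optimum: paper uses 136 of 136 (binding); cutting uses 136 of 136 (binding).
Dual feasibility on the basic columns requires 3·y_paper + 5·y_cutting = 19.5, 4·y_paper + 1·y_cutting = 17.5.
Solving: y_paper = 4, y_cutting = 1.5.
Δz = y_cutting·Δb = 1.5 × (4) = 6, so new z* = 748 + 6 = 754.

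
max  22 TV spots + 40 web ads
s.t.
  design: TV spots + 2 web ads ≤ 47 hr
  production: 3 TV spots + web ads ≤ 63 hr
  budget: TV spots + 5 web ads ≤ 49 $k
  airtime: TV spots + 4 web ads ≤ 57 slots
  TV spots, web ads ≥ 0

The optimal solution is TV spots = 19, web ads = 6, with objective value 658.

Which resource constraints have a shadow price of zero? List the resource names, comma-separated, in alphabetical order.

airtime, design

design: 31/47 (slack 16)
production: 63/63 (binding)
budget: 49/49 (binding)
airtime: 43/57 (slack 14)
By complementary slackness, a constraint with positive slack has shadow price 0 → airtime, design.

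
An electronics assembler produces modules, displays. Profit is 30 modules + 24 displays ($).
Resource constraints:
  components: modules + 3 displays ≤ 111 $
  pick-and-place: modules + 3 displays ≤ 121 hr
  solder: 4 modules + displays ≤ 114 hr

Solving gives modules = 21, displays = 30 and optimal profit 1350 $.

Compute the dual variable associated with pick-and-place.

0

At the optimum: components uses 111 of 111 (binding); pick-and-place uses 111 of 121 (slack = 10); solder uses 114 of 114 (binding).
Slack constraints have shadow price 0 (complementary slackness).
Dual feasibility on the basic columns requires 1·y_components + 4·y_solder = 30, 3·y_components + 1·y_solder = 24.
→ y_components = 6 and y_solder = 6.
Shadow price of pick-and-place = 0.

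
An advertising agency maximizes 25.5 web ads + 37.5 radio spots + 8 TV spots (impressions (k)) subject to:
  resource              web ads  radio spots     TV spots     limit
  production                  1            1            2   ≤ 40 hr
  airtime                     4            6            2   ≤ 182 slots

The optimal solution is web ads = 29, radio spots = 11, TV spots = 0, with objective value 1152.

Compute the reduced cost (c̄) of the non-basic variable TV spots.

-7

Check each constraint at x*: production 40/40 (tight); airtime 182/182 (tight).
From A_Bᵀ y = c: 1·y_production + 4·y_airtime = 25.5; 1·y_production + 6·y_airtime = 37.5.
Solving: y_production = 1.5, y_airtime = 6.
Reduced cost of TV spots: c₃ − yᵀa₃ = 8 − (1.5·2 + 6·2) = 8 − 15 = -7.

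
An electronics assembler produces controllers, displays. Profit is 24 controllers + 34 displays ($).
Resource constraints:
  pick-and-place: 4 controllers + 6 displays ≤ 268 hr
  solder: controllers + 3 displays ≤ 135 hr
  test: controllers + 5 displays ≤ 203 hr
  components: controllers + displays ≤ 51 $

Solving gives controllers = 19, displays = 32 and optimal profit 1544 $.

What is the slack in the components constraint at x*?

components used = 1·19 + 1·32 = 51; slack = 51 − 51 = 0.

0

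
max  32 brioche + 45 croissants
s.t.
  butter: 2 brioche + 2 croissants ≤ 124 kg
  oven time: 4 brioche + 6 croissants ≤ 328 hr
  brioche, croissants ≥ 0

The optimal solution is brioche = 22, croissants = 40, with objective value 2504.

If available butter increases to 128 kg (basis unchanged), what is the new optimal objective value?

2516

Check each constraint at x*: butter 124/124 (tight); oven time 328/328 (tight).
From A_Bᵀ y = c: 2·y_butter + 4·y_oven time = 32; 2·y_butter + 6·y_oven time = 45.
This yields shadow prices y_butter = 3, y_oven time = 6.5.
Δz = y_butter·Δb = 3 × (4) = 12, so new z* = 2504 + 12 = 2516.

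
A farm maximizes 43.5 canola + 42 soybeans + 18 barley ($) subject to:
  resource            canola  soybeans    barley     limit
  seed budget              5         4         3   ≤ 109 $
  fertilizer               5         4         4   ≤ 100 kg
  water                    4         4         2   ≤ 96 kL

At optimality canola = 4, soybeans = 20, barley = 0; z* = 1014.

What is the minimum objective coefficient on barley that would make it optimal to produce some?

Binding: fertilizer and water. Non-binding: seed budget (9 unused).
Slack constraints have shadow price 0 (complementary slackness).
The binding rows give the dual system: 5·y_fertilizer + 4·y_water = 43.5 and 4·y_fertilizer + 4·y_water = 42.
Solving: y_fertilizer = 1.5, y_water = 9.
barley enters the basis when its profit ≥ yᵀa₃ = 1.5·4 + 9·2 = 24.

24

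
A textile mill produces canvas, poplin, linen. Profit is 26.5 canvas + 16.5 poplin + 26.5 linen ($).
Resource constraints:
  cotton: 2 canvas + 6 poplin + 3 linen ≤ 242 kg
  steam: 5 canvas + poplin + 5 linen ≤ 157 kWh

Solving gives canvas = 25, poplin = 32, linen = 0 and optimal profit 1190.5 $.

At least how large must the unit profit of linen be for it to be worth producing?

28.5

At the optimum: cotton uses 242 of 242 (binding); steam uses 157 of 157 (binding).
Dual feasibility on the basic columns requires 2·y_cotton + 5·y_steam = 26.5, 6·y_cotton + 1·y_steam = 16.5.
Solving: y_cotton = 2, y_steam = 4.5.
linen enters the basis when its profit ≥ yᵀa₃ = 2·3 + 4.5·5 = 28.5.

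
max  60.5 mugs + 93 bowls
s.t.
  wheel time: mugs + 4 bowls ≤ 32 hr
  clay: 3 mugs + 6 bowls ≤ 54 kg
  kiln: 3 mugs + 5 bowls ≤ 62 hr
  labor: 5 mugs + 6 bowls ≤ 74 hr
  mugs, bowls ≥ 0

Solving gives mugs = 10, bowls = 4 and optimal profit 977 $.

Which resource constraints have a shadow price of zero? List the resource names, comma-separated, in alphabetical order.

kiln, wheel time

wheel time: 26/32 (slack 6)
clay: 54/54 (binding)
kiln: 50/62 (slack 12)
labor: 74/74 (binding)
By complementary slackness, a constraint with positive slack has shadow price 0 → kiln, wheel time.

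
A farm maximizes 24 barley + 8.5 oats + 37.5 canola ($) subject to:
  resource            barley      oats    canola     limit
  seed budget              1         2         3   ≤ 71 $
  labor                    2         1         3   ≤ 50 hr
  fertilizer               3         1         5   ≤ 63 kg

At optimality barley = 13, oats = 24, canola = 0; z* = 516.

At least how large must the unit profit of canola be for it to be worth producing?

39.5

Check each constraint at x*: seed budget 61/71 (slack 10); labor 50/50 (tight); fertilizer 63/63 (tight).
Slack constraints have shadow price 0 (complementary slackness).
From A_Bᵀ y = c: 2·y_labor + 3·y_fertilizer = 24; 1·y_labor + 1·y_fertilizer = 8.5.
→ y_labor = 1.5 and y_fertilizer = 7.
canola enters the basis when its profit ≥ yᵀa₃ = 1.5·3 + 7·5 = 39.5.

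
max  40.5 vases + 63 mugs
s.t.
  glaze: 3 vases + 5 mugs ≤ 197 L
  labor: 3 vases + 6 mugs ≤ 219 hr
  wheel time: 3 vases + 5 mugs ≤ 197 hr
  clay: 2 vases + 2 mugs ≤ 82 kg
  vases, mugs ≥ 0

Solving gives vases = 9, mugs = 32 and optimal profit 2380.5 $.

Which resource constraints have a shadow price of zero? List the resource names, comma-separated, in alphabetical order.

glaze: 187/197 (slack 10)
labor: 219/219 (binding)
wheel time: 187/197 (slack 10)
clay: 82/82 (binding)
By complementary slackness, a constraint with positive slack has shadow price 0 → glaze, wheel time.

glaze, wheel time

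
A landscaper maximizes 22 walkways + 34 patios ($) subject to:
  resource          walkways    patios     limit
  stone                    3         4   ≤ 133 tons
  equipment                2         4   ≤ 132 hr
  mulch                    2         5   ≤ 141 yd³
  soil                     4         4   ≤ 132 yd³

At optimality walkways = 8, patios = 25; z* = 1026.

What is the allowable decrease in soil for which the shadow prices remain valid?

Binding constraints: mulch, soil. The basis is B = [[2,5],[4,4]] with det -12.
Per unit decrease in soil, x* moves by d = (-0.4167, 0.1667).
The basis stays optimal until walkways reaches 0; allowable decrease = 19.2 yd³.

19.2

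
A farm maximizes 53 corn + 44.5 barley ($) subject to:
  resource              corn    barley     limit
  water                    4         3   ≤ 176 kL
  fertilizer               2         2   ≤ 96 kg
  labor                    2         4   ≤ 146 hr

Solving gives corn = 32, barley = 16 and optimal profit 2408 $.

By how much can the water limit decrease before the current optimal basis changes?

9

Binding constraints: water, fertilizer. The basis is B = [[4,3],[2,2]] with det 2.
Per unit decrease in water, x* moves by d = (-1, 1).
The basis stays optimal until labor becomes binding; allowable decrease = 9 kL.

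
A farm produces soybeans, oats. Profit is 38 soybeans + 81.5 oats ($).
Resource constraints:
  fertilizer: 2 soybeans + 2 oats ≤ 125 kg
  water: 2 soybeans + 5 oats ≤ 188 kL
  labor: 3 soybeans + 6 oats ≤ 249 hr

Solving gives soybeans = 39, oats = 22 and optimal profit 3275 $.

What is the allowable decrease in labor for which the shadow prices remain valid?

Binding constraints: water, labor. The basis is B = [[2,5],[3,6]] with det -3.
Per unit decrease in labor, x* moves by d = (-1.6667, 0.6667).
The basis stays optimal until soybeans reaches 0; allowable decrease = 23.4 hr.

23.4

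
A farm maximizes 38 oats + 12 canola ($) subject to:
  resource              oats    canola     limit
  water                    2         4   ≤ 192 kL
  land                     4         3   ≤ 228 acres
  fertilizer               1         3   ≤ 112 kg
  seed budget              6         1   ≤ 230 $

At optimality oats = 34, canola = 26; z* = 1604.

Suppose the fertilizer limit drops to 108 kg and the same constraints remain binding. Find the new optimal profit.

At the optimum: water uses 172 of 192 (slack = 20); land uses 214 of 228 (slack = 14); fertilizer uses 112 of 112 (binding); seed budget uses 230 of 230 (binding).
Since water, land are not tight, their duals are 0.
The binding rows give the dual system: 1·y_fertilizer + 6·y_seed budget = 38 and 3·y_fertilizer + 1·y_seed budget = 12.
→ y_fertilizer = 2 and y_seed budget = 6.
Δz = y_fertilizer·Δb = 2 × (-4) = -8, so new z* = 1604 − 8 = 1596.

1596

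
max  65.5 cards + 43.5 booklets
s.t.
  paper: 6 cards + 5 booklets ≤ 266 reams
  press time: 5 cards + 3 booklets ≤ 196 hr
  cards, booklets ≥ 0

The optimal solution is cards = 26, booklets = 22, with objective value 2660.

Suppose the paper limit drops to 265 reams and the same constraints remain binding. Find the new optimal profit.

2657

Both paper and press time are binding at x*.
Dual feasibility on the basic columns requires 6·y_paper + 5·y_press time = 65.5, 5·y_paper + 3·y_press time = 43.5.
This yields shadow prices y_paper = 3, y_press time = 9.5.
Δz = y_paper·Δb = 3 × (-1) = -3, so new z* = 2660 − 3 = 2657.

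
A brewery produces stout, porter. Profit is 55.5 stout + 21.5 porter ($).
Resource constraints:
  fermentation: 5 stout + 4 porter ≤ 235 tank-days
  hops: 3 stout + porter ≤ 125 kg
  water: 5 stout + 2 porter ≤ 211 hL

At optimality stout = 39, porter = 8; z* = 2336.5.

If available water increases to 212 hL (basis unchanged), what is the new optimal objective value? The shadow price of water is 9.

Δb = 1, so new z* = 2336.5 + (9)·(1) = 2336.5 + 9 = 2345.5.

2345.5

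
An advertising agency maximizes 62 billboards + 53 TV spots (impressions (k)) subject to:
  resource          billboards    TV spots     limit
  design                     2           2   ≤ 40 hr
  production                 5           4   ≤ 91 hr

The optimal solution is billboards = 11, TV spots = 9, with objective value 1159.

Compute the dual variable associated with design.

8.5

Both design and production are binding at x*.
From A_Bᵀ y = c: 2·y_design + 5·y_production = 62; 2·y_design + 4·y_production = 53.
Solving: y_design = 8.5, y_production = 9.
Shadow price of design = 8.5.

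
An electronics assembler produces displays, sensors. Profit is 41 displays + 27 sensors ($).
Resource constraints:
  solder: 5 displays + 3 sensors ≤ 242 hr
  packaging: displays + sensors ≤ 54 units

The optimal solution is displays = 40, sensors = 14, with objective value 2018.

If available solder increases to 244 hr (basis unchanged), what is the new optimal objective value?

At the optimum: solder uses 242 of 242 (binding); packaging uses 54 of 54 (binding).
The binding rows give the dual system: 5·y_solder + 1·y_packaging = 41 and 3·y_solder + 1·y_packaging = 27.
Solving: y_solder = 7, y_packaging = 6.
Δz = y_solder·Δb = 7 × (2) = 14, so new z* = 2018 + 14 = 2032.

2032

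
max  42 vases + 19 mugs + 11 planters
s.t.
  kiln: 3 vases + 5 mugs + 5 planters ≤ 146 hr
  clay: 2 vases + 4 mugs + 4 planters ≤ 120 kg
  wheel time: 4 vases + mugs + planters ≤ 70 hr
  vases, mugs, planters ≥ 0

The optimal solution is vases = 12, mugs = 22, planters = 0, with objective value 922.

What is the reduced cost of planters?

Binding: kiln and wheel time. Non-binding: clay (8 unused).
Since clay is not tight, its dual is 0.
From A_Bᵀ y = c: 3·y_kiln + 4·y_wheel time = 42; 5·y_kiln + 1·y_wheel time = 19.
→ y_kiln = 2 and y_wheel time = 9.
Reduced cost of planters: c₃ − yᵀa₃ = 11 − (2·5 + 9·1) = 11 − 19 = -8.

-8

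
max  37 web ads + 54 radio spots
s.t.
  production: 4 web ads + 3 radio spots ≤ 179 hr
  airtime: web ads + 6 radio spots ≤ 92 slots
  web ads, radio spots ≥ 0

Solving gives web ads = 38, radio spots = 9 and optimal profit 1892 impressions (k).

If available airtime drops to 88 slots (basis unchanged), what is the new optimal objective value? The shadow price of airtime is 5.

1872

Δb = -4, so new z* = 1892 + (5)·(-4) = 1892 − 20 = 1872.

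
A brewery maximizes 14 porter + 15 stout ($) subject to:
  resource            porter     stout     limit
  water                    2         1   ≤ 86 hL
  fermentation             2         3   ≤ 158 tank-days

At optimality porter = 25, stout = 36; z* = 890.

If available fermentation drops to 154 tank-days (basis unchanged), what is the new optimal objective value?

874

Check each constraint at x*: water 86/86 (tight); fermentation 158/158 (tight).
Dual feasibility on the basic columns requires 2·y_water + 2·y_fermentation = 14, 1·y_water + 3·y_fermentation = 15.
This yields shadow prices y_water = 3, y_fermentation = 4.
Δz = y_fermentation·Δb = 4 × (-4) = -16, so new z* = 890 − 16 = 874.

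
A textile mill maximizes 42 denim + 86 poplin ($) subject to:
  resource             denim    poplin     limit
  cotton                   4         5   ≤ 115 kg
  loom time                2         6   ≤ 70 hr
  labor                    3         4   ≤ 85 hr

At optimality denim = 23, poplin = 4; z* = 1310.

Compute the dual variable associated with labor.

8

Check each constraint at x*: cotton 112/115 (slack 3); loom time 70/70 (tight); labor 85/85 (tight).
Since cotton is not tight, its dual is 0.
Dual feasibility on the basic columns requires 2·y_loom time + 3·y_labor = 42, 6·y_loom time + 4·y_labor = 86.
Solving: y_loom time = 9, y_labor = 8.
Shadow price of labor = 8.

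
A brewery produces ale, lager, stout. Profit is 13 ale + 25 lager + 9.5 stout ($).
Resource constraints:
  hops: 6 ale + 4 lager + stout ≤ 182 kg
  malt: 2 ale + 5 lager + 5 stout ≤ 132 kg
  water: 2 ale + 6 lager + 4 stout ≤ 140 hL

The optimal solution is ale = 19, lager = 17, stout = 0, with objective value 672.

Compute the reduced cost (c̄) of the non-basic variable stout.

Check each constraint at x*: hops 182/182 (tight); malt 123/132 (slack 9); water 140/140 (tight).
Slack constraints have shadow price 0 (complementary slackness).
Dual feasibility on the basic columns requires 6·y_hops + 2·y_water = 13, 4·y_hops + 6·y_water = 25.
Solving: y_hops = 1, y_water = 3.5.
Reduced cost of stout: c₃ − yᵀa₃ = 9.5 − (1·1 + 3.5·4) = 9.5 − 15 = -5.5.

-5.5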